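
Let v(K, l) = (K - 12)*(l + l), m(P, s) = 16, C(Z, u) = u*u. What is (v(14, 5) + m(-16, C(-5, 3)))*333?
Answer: 11988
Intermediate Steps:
C(Z, u) = u²
v(K, l) = 2*l*(-12 + K) (v(K, l) = (-12 + K)*(2*l) = 2*l*(-12 + K))
(v(14, 5) + m(-16, C(-5, 3)))*333 = (2*5*(-12 + 14) + 16)*333 = (2*5*2 + 16)*333 = (20 + 16)*333 = 36*333 = 11988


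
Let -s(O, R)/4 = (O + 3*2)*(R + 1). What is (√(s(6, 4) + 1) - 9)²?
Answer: (9 - I*√239)² ≈ -158.0 - 278.27*I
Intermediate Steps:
s(O, R) = -4*(1 + R)*(6 + O) (s(O, R) = -4*(O + 3*2)*(R + 1) = -4*(O + 6)*(1 + R) = -4*(6 + O)*(1 + R) = -4*(1 + R)*(6 + O))
(√(s(6, 4) + 1) - 9)² = (√((-24 - 24*4 - 4*6 - 4*6*4) + 1) - 9)² = (√((-24 - 96 - 24 - 96) + 1) - 9)² = (√(-240 + 1) - 9)² = (√(-239) - 9)² = (I*√239 - 9)² = (-9 + I*√239)²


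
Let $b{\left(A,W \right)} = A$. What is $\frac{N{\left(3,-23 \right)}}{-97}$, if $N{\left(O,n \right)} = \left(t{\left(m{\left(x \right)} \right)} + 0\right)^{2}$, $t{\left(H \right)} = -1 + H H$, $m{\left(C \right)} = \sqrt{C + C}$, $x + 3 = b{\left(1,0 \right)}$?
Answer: $- \frac{25}{97} \approx -0.25773$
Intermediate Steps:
$x = -2$ ($x = -3 + 1 = -2$)
$m{\left(C \right)} = \sqrt{2} \sqrt{C}$ ($m{\left(C \right)} = \sqrt{2 C} = \sqrt{2} \sqrt{C}$)
$t{\left(H \right)} = -1 + H^{2}$
$N{\left(O,n \right)} = 25$ ($N{\left(O,n \right)} = \left(\left(-1 + \left(\sqrt{2} \sqrt{-2}\right)^{2}\right) + 0\right)^{2} = \left(\left(-1 + \left(\sqrt{2} i \sqrt{2}\right)^{2}\right) + 0\right)^{2} = \left(\left(-1 + \left(2 i\right)^{2}\right) + 0\right)^{2} = \left(\left(-1 - 4\right) + 0\right)^{2} = \left(-5 + 0\right)^{2} = \left(-5\right)^{2} = 25$)
$\frac{N{\left(3,-23 \right)}}{-97} = \frac{25}{-97} = 25 \left(- \frac{1}{97}\right) = - \frac{25}{97}$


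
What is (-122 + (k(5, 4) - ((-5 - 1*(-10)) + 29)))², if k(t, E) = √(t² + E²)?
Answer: (156 - √41)² ≈ 22379.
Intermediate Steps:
k(t, E) = √(E² + t²)
(-122 + (k(5, 4) - ((-5 - 1*(-10)) + 29)))² = (-122 + (√(4² + 5²) - ((-5 - 1*(-10)) + 29)))² = (-122 + (√(16 + 25) - ((-5 + 10) + 29)))² = (-122 + (√41 - (5 + 29)))² = (-122 + (√41 - 1*34))² = (-122 + (√41 - 34))² = (-122 + (-34 + √41))² = (-156 + √41)²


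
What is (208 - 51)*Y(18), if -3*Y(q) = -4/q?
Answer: 314/27 ≈ 11.630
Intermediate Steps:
Y(q) = 4/(3*q) (Y(q) = -(-4)/(3*q) = 4/(3*q))
(208 - 51)*Y(18) = (208 - 51)*((4/3)/18) = 157*((4/3)*(1/18)) = 157*(2/27) = 314/27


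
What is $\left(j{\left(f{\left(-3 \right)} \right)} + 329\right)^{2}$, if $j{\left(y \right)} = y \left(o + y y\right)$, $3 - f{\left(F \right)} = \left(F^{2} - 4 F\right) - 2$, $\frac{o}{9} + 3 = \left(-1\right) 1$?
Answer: $10182481$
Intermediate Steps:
$o = -36$ ($o = -27 + 9 \left(\left(-1\right) 1\right) = -27 + 9 \left(-1\right) = -27 - 9 = -36$)
$f{\left(F \right)} = 5 - F^{2} + 4 F$ ($f{\left(F \right)} = 3 - \left(\left(F^{2} - 4 F\right) - 2\right) = 3 - \left(-2 + F^{2} - 4 F\right) = 3 + \left(2 - F^{2} + 4 F\right) = 5 - F^{2} + 4 F$)
$j{\left(y \right)} = y \left(-36 + y^{2}\right)$ ($j{\left(y \right)} = y \left(-36 + y y\right) = y \left(-36 + y^{2}\right)$)
$\left(j{\left(f{\left(-3 \right)} \right)} + 329\right)^{2} = \left(\left(5 - \left(-3\right)^{2} + 4 \left(-3\right)\right) \left(-36 + \left(5 - \left(-3\right)^{2} + 4 \left(-3\right)\right)^{2}\right) + 329\right)^{2} = \left(\left(5 - 9 - 12\right) \left(-36 + \left(5 - 9 - 12\right)^{2}\right) + 329\right)^{2} = \left(- 16 \left(-36 + \left(-16\right)^{2}\right) + 329\right)^{2} = \left(- 16 \left(-36 + 256\right) + 329\right)^{2} = \left(\left(-16\right) 220 + 329\right)^{2} = \left(-3520 + 329\right)^{2} = \left(-3191\right)^{2} = 10182481$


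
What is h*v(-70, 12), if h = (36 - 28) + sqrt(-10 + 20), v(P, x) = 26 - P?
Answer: 768 + 96*sqrt(10) ≈ 1071.6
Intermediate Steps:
h = 8 + sqrt(10) ≈ 11.162
h*v(-70, 12) = (8 + sqrt(10))*(26 - 1*(-70)) = (8 + sqrt(10))*(26 + 70) = (8 + sqrt(10))*96 = 768 + 96*sqrt(10)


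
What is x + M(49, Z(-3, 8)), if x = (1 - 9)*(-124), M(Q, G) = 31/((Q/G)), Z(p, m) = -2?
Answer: 48546/49 ≈ 990.73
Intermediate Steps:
M(Q, G) = 31*G/Q (M(Q, G) = 31*(G/Q) = 31*G/Q)
x = 992 (x = -8*(-124) = 992)
x + M(49, Z(-3, 8)) = 992 + 31*(-2)/49 = 992 + 31*(-2)*(1/49) = 992 - 62/49 = 48546/49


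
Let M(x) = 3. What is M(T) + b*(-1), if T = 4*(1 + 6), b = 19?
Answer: -16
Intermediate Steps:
T = 28 (T = 4*7 = 28)
M(T) + b*(-1) = 3 + 19*(-1) = 3 - 19 = -16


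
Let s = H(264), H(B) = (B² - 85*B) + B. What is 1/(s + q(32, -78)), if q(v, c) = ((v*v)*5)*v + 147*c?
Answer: 1/199894 ≈ 5.0027e-6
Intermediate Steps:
H(B) = B² - 84*B
s = 47520 (s = 264*(-84 + 264) = 264*180 = 47520)
q(v, c) = 5*v³ + 147*c (q(v, c) = (v²*5)*v + 147*c = (5*v²)*v + 147*c = 5*v³ + 147*c)
1/(s + q(32, -78)) = 1/(47520 + (5*32³ + 147*(-78))) = 1/(47520 + (5*32768 - 11466)) = 1/(47520 + (163840 - 11466)) = 1/(47520 + 152374) = 1/199894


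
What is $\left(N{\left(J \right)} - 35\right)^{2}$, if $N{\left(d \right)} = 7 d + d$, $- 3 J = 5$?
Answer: $\frac{21025}{9} \approx 2336.1$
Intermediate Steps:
$J = - \frac{5}{3}$ ($J = \left(- \frac{1}{3}\right) 5 = - \frac{5}{3} \approx -1.6667$)
$N{\left(d \right)} = 8 d$
$\left(N{\left(J \right)} - 35\right)^{2} = \left(8 \left(- \frac{5}{3}\right) - 35\right)^{2} = \left(- \frac{40}{3} - 35\right)^{2} = \left(- \frac{145}{3}\right)^{2} = \frac{21025}{9}$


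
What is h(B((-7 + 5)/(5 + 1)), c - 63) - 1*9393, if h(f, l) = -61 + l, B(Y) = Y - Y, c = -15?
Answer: -9532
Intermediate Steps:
B(Y) = 0
h(B((-7 + 5)/(5 + 1)), c - 63) - 1*9393 = (-61 + (-15 - 63)) - 1*9393 = (-61 - 78) - 9393 = -139 - 9393 = -9532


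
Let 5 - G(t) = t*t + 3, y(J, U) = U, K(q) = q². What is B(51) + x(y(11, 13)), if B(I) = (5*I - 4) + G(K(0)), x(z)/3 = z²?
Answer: 760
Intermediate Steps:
G(t) = 2 - t² (G(t) = 5 - (t*t + 3) = 5 - (t² + 3) = 5 - (3 + t²) = 5 + (-3 - t²) = 2 - t²)
x(z) = 3*z²
B(I) = -2 + 5*I (B(I) = (5*I - 4) + (2 - (0²)²) = (-4 + 5*I) + (2 - 1*0²) = (-4 + 5*I) + (2 - 1*0) = (-4 + 5*I) + (2 + 0) = (-4 + 5*I) + 2 = -2 + 5*I)
B(51) + x(y(11, 13)) = (-2 + 5*51) + 3*13² = (-2 + 255) + 3*169 = 253 + 507 = 760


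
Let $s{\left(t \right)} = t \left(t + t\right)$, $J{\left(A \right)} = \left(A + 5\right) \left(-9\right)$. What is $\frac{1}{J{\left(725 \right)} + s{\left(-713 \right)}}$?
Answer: $\frac{1}{1010168} \approx 9.8993 \cdot 10^{-7}$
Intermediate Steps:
$J{\left(A \right)} = -45 - 9 A$ ($J{\left(A \right)} = \left(5 + A\right) \left(-9\right) = -45 - 9 A$)
$s{\left(t \right)} = 2 t^{2}$ ($s{\left(t \right)} = t 2 t = 2 t^{2}$)
$\frac{1}{J{\left(725 \right)} + s{\left(-713 \right)}} = \frac{1}{\left(-45 - 6525\right) + 2 \left(-713\right)^{2}} = \frac{1}{\left(-45 - 6525\right) + 2 \cdot 508369} = \frac{1}{-6570 + 1016738} = \frac{1}{1010168}$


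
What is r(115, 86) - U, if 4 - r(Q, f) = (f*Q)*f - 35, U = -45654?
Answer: -804847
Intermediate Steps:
r(Q, f) = 39 - Q*f² (r(Q, f) = 4 - ((f*Q)*f - 35) = 4 - ((Q*f)*f - 35) = 4 - (Q*f² - 35) = 4 - (-35 + Q*f²) = 4 + (35 - Q*f²) = 39 - Q*f²)
r(115, 86) - U = (39 - 1*115*86²) - 1*(-45654) = (39 - 1*115*7396) + 45654 = (39 - 850540) + 45654 = -850501 + 45654 = -804847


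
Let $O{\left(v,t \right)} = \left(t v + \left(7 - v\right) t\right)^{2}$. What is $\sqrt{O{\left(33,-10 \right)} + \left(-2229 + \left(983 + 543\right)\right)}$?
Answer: $\sqrt{4197} \approx 64.784$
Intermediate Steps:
$O{\left(v,t \right)} = \left(t v + t \left(7 - v\right)\right)^{2}$
$\sqrt{O{\left(33,-10 \right)} + \left(-2229 + \left(983 + 543\right)\right)} = \sqrt{49 \left(-10\right)^{2} + \left(-2229 + \left(983 + 543\right)\right)} = \sqrt{49 \cdot 100 + \left(-2229 + 1526\right)} = \sqrt{4900 - 703} = \sqrt{4197}$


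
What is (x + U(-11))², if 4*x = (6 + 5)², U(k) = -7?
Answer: 8649/16 ≈ 540.56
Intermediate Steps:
x = 121/4 (x = (6 + 5)²/4 = (¼)*11² = (¼)*121 = 121/4 ≈ 30.250)
(x + U(-11))² = (121/4 - 7)² = (93/4)² = 8649/16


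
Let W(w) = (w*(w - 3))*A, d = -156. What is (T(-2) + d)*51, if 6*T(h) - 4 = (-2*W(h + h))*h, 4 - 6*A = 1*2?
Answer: -22814/3 ≈ -7604.7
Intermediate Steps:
A = 1/3 (A = 2/3 - 2/6 = 2/3 - 1/6*2 = 2/3 - 1/3 = 1/3 ≈ 0.33333)
W(w) = w*(-3 + w)/3 (W(w) = (w*(w - 3))*(1/3) = (w*(-3 + w))*(1/3) = w*(-3 + w)/3)
T(h) = 2/3 - 2*h**2*(-3 + 2*h)/9 (T(h) = 2/3 + ((-2*(h + h)*(-3 + (h + h))/3)*h)/6 = 2/3 + ((-2*2*h*(-3 + 2*h)/3)*h)/6 = 2/3 + ((-4*h*(-3 + 2*h)/3)*h)/6 = 2/3 + (-4*h**2*(-3 + 2*h)/3)/6 = 2/3 - 2*h**2*(-3 + 2*h)/9)
(T(-2) + d)*51 = ((2/3 + (2/9)*(-2)**2*(3 - 2*(-2))) - 156)*51 = ((2/3 + (2/9)*4*(3 + 4)) - 156)*51 = ((2/3 + (2/9)*4*7) - 156)*51 = ((2/3 + 56/9) - 156)*51 = (62/9 - 156)*51 = -1342/9*51 = -22814/3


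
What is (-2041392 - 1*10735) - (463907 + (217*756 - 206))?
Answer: -2679880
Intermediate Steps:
(-2041392 - 1*10735) - (463907 + (217*756 - 206)) = (-2041392 - 10735) - (463907 + (164052 - 206)) = -2052127 - (463907 + 163846) = -2052127 - 1*627753 = -2052127 - 627753 = -2679880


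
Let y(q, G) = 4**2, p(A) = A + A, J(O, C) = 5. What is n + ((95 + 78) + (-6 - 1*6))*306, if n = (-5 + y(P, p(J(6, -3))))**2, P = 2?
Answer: 49387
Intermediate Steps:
p(A) = 2*A
y(q, G) = 16
n = 121 (n = (-5 + 16)**2 = 11**2 = 121)
n + ((95 + 78) + (-6 - 1*6))*306 = 121 + ((95 + 78) + (-6 - 1*6))*306 = 121 + (173 + (-6 - 6))*306 = 121 + (173 - 12)*306 = 121 + 161*306 = 121 + 49266 = 49387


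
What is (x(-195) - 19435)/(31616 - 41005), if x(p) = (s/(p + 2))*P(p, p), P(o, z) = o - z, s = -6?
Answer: 19435/9389 ≈ 2.0700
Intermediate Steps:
x(p) = 0 (x(p) = (-6/(p + 2))*(p - p) = (-6/(2 + p))*0 = -6/(2 + p)*0 = 0)
(x(-195) - 19435)/(31616 - 41005) = (0 - 19435)/(31616 - 41005) = -19435/(-9389) = -19435*(-1/9389) = 19435/9389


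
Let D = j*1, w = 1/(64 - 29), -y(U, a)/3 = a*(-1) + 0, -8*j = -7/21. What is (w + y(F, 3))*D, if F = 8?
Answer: 79/210 ≈ 0.37619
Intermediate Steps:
j = 1/24 (j = -(-7)/(8*21) = -⅛*(-⅓) = 1/24 ≈ 0.041667)
y(U, a) = 3*a (y(U, a) = -3*(a*(-1) + 0) = -3*(-a + 0) = -(-3)*a = 3*a)
w = 1/35 ≈ 0.028571
D = 1/24 (D = (1/24)*1 = 1/24 ≈ 0.041667)
(w + y(F, 3))*D = (1/35 + 3*3)*(1/24) = (1/35 + 9)*(1/24) = (316/35)*(1/24) = 79/210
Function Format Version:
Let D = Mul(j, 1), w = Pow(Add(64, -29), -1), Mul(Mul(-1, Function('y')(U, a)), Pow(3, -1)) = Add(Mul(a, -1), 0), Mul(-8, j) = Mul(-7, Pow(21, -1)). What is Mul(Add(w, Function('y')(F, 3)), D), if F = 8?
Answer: Rational(79, 210) ≈ 0.37619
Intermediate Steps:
j = Rational(1, 24) (j = Mul(Rational(-1, 8), Mul(-7, Pow(21, -1))) = Mul(Rational(-1, 8), Mul(-7, Rational(1, 21))) = Mul(Rational(-1, 8), Rational(-1, 3)) = Rational(1, 24) ≈ 0.041667)
Function('y')(U, a) = Mul(3, a) (Function('y')(U, a) = Mul(-3, Add(Mul(a, -1), 0)) = Mul(-3, Add(Mul(-1, a), 0)) = Mul(-3, Mul(-1, a)) = Mul(3, a))
w = Rational(1, 35) (w = Pow(35, -1) = Rational(1, 35) ≈ 0.028571)
D = Rational(1, 24) (D = Mul(Rational(1, 24), 1) = Rational(1, 24) ≈ 0.041667)
Mul(Add(w, Function('y')(F, 3)), D) = Mul(Add(Rational(1, 35), Mul(3, 3)), Rational(1, 24)) = Mul(Add(Rational(1, 35), 9), Rational(1, 24)) = Mul(Rational(316, 35), Rational(1, 24)) = Rational(79, 210)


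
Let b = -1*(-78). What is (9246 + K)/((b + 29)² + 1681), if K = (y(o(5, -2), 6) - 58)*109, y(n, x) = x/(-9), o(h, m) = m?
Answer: 329/1515 ≈ 0.21716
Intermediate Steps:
b = 78
y(n, x) = -x/9 (y(n, x) = x*(-⅑) = -x/9)
K = -19184/3 (K = (-⅑*6 - 58)*109 = (-⅔ - 58)*109 = -176/3*109 = -19184/3 ≈ -6394.7)
(9246 + K)/((b + 29)² + 1681) = (9246 - 19184/3)/((78 + 29)² + 1681) = 8554/(3*(107² + 1681)) = 8554/(3*(11449 + 1681)) = (8554/3)/13130 = (8554/3)*(1/13130) = 329/1515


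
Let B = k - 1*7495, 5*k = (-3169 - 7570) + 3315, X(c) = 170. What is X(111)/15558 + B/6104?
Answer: -346675121/237415080 ≈ -1.4602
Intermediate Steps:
k = -7424/5 (k = ((-3169 - 7570) + 3315)/5 = (-10739 + 3315)/5 = (⅕)*(-7424) = -7424/5 ≈ -1484.8)
B = -44899/5 (B = -7424/5 - 1*7495 = -7424/5 - 7495 = -44899/5 ≈ -8979.8)
X(111)/15558 + B/6104 = 170/15558 - 44899/5/6104 = 170*(1/15558) - 44899/5*1/6104 = 85/7779 - 44899/30520 = -346675121/237415080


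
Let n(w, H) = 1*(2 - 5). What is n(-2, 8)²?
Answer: 9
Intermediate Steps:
n(w, H) = -3 (n(w, H) = 1*(-3) = -3)
n(-2, 8)² = (-3)² = 9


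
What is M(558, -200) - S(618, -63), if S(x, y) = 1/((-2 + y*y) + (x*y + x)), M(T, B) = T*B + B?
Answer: -3840218199/34349 ≈ -1.1180e+5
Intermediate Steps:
M(T, B) = B + B*T (M(T, B) = B*T + B = B + B*T)
S(x, y) = 1/(-2 + x + y**2 + x*y) (S(x, y) = 1/((-2 + y**2) + (x + x*y)) = 1/(-2 + x + y**2 + x*y))
M(558, -200) - S(618, -63) = -200*(1 + 558) - 1/(-2 + 618 + (-63)**2 + 618*(-63)) = -200*559 - 1/(-2 + 618 + 3969 - 38934) = -111800 - 1/(-34349) = -111800 - 1*(-1/34349) = -111800 + 1/34349 = -3840218199/34349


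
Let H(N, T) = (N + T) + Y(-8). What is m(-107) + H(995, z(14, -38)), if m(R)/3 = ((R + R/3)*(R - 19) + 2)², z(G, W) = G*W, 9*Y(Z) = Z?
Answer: 8726633227/9 ≈ 9.6963e+8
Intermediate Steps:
Y(Z) = Z/9
H(N, T) = -8/9 + N + T (H(N, T) = (N + T) + (⅑)*(-8) = (N + T) - 8/9 = -8/9 + N + T)
m(R) = 3*(2 + 4*R*(-19 + R)/3)² (m(R) = 3*((R + R/3)*(R - 19) + 2)² = 3*((R + R*(⅓))*(-19 + R) + 2)² = 3*((R + R/3)*(-19 + R) + 2)² = 3*((4*R/3)*(-19 + R) + 2)² = 3*(4*R*(-19 + R)/3 + 2)² = 3*(2 + 4*R*(-19 + R)/3)²)
m(-107) + H(995, z(14, -38)) = 4*(3 - 38*(-107) + 2*(-107)²)²/3 + (-8/9 + 995 + 14*(-38)) = 4*(3 + 4066 + 2*11449)²/3 + (-8/9 + 995 - 532) = 4*(3 + 4066 + 22898)²/3 + 4159/9 = (4/3)*26967² + 4159/9 = (4/3)*727219089 + 4159/9 = 969625452 + 4159/9 = 8726633227/9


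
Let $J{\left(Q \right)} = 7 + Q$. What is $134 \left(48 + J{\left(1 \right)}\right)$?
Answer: $7504$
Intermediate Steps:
$134 \left(48 + J{\left(1 \right)}\right) = 134 \left(48 + \left(7 + 1\right)\right) = 134 \left(48 + 8\right) = 134 \cdot 56 = 7504$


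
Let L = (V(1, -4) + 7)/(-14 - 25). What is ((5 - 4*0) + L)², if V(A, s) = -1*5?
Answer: 37249/1521 ≈ 24.490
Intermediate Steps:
V(A, s) = -5
L = -2/39 (L = (-5 + 7)/(-14 - 25) = 2/(-39) = 2*(-1/39) = -2/39 ≈ -0.051282)
((5 - 4*0) + L)² = ((5 - 4*0) - 2/39)² = ((5 + 0) - 2/39)² = (5 - 2/39)² = (193/39)² = 37249/1521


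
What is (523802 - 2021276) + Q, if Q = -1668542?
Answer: -3166016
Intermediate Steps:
(523802 - 2021276) + Q = (523802 - 2021276) - 1668542 = -1497474 - 1668542 = -3166016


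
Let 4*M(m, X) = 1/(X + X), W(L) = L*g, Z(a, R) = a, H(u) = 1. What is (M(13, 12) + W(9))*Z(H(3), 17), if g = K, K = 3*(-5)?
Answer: -12959/96 ≈ -134.99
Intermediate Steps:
K = -15
g = -15
W(L) = -15*L (W(L) = L*(-15) = -15*L)
M(m, X) = 1/(8*X) (M(m, X) = 1/(4*(X + X)) = 1/(4*((2*X))) = (1/(2*X))/4 = 1/(8*X))
(M(13, 12) + W(9))*Z(H(3), 17) = ((⅛)/12 - 15*9)*1 = ((⅛)*(1/12) - 135)*1 = (1/96 - 135)*1 = -12959/96*1 = -12959/96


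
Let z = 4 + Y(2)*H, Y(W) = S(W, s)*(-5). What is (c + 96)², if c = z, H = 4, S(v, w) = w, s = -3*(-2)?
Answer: 400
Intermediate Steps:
s = 6
Y(W) = -30 (Y(W) = 6*(-5) = -30)
z = -116 (z = 4 - 30*4 = 4 - 120 = -116)
c = -116
(c + 96)² = (-116 + 96)² = (-20)² = 400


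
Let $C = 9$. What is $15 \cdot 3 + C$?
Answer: $54$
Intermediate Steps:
$15 \cdot 3 + C = 15 \cdot 3 + 9 = 45 + 9 = 54$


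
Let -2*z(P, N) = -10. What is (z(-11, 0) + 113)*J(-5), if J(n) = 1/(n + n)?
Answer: -59/5 ≈ -11.800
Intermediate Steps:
z(P, N) = 5 (z(P, N) = -½*(-10) = 5)
J(n) = 1/(2*n)
(z(-11, 0) + 113)*J(-5) = (5 + 113)*((½)/(-5)) = 118*((½)*(-⅕)) = 118*(-⅒) = -59/5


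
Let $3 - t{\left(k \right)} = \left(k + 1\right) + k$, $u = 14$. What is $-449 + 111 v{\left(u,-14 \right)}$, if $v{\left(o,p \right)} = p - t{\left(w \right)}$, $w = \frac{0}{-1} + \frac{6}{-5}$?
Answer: $- \frac{12457}{5} \approx -2491.4$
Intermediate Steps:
$w = - \frac{6}{5}$ ($w = 0 \left(-1\right) + 6 \left(- \frac{1}{5}\right) = 0 - \frac{6}{5} = - \frac{6}{5} \approx -1.2$)
$t{\left(k \right)} = 2 - 2 k$ ($t{\left(k \right)} = 3 - \left(\left(k + 1\right) + k\right) = 3 - \left(\left(1 + k\right) + k\right) = 3 - \left(1 + 2 k\right) = 2 - 2 k$)
$v{\left(o,p \right)} = - \frac{22}{5} + p$ ($v{\left(o,p \right)} = p - \left(2 - - \frac{12}{5}\right) = p - \left(2 + \frac{12}{5}\right) = p - \frac{22}{5} = - \frac{22}{5} + p$)
$-449 + 111 v{\left(u,-14 \right)} = -449 + 111 \left(- \frac{22}{5} - 14\right) = -449 + 111 \left(- \frac{92}{5}\right) = -449 - \frac{10212}{5} = - \frac{12457}{5}$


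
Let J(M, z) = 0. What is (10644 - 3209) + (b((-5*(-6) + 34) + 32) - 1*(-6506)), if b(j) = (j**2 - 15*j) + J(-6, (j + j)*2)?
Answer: 21717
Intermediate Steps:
b(j) = j**2 - 15*j (b(j) = (j**2 - 15*j) + 0 = j**2 - 15*j)
(10644 - 3209) + (b((-5*(-6) + 34) + 32) - 1*(-6506)) = (10644 - 3209) + (((-5*(-6) + 34) + 32)*(-15 + ((-5*(-6) + 34) + 32)) - 1*(-6506)) = 7435 + (((30 + 34) + 32)*(-15 + ((30 + 34) + 32)) + 6506) = 7435 + ((64 + 32)*(-15 + (64 + 32)) + 6506) = 7435 + (96*(-15 + 96) + 6506) = 7435 + (96*81 + 6506) = 7435 + (7776 + 6506) = 7435 + 14282 = 21717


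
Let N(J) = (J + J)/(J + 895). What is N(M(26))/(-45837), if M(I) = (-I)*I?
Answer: 1352/10038303 ≈ 0.00013468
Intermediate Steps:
M(I) = -I**2
N(J) = 2*J/(895 + J) (N(J) = (2*J)/(895 + J) = 2*J/(895 + J))
N(M(26))/(-45837) = (2*(-1*26**2)/(895 - 1*26**2))/(-45837) = (2*(-1*676)/(895 - 1*676))*(-1/45837) = (2*(-676)/(895 - 676))*(-1/45837) = (2*(-676)/219)*(-1/45837) = (2*(-676)*(1/219))*(-1/45837) = -1352/219*(-1/45837) = 1352/10038303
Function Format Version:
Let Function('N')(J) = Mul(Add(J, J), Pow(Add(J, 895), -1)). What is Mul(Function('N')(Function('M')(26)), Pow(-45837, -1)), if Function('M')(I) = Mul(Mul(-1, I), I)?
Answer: Rational(1352, 10038303) ≈ 0.00013468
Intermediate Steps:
Function('M')(I) = Mul(-1, Pow(I, 2))
Function('N')(J) = Mul(2, J, Pow(Add(895, J), -1)) (Function('N')(J) = Mul(Mul(2, J), Pow(Add(895, J), -1)) = Mul(2, J, Pow(Add(895, J), -1)))
Mul(Function('N')(Function('M')(26)), Pow(-45837, -1)) = Mul(Mul(2, Mul(-1, Pow(26, 2)), Pow(Add(895, Mul(-1, Pow(26, 2))), -1)), Pow(-45837, -1)) = Mul(Mul(2, Mul(-1, 676), Pow(Add(895, Mul(-1, 676)), -1)), Rational(-1, 45837)) = Mul(Mul(2, -676, Pow(Add(895, -676), -1)), Rational(-1, 45837)) = Mul(Mul(2, -676, Pow(219, -1)), Rational(-1, 45837)) = Mul(Mul(2, -676, Rational(1, 219)), Rational(-1, 45837)) = Mul(Rational(-1352, 219), Rational(-1, 45837)) = Rational(1352, 10038303)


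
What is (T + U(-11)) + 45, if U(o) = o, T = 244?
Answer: 278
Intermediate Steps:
(T + U(-11)) + 45 = (244 - 11) + 45 = 233 + 45 = 278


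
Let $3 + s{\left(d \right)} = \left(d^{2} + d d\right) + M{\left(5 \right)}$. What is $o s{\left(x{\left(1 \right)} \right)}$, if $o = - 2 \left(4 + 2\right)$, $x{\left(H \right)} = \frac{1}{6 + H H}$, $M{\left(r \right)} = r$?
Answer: $- \frac{1200}{49} \approx -24.49$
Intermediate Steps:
$x{\left(H \right)} = \frac{1}{6 + H^{2}}$
$s{\left(d \right)} = 2 + 2 d^{2}$ ($s{\left(d \right)} = -3 + \left(\left(d^{2} + d d\right) + 5\right) = -3 + \left(\left(d^{2} + d^{2}\right) + 5\right) = -3 + \left(2 d^{2} + 5\right) = -3 + \left(5 + 2 d^{2}\right) = 2 + 2 d^{2}$)
$o = -12$ ($o = \left(-2\right) 6 = -12$)
$o s{\left(x{\left(1 \right)} \right)} = - 12 \left(2 + 2 \left(\frac{1}{6 + 1^{2}}\right)^{2}\right) = - 12 \left(2 + 2 \left(\frac{1}{6 + 1}\right)^{2}\right) = - 12 \left(2 + 2 \left(\frac{1}{7}\right)^{2}\right) = - 12 \left(2 + \frac{2}{49}\right) = \left(-12\right) \frac{100}{49} = - \frac{1200}{49}$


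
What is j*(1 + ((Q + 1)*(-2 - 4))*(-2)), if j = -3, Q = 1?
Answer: -75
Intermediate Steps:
j*(1 + ((Q + 1)*(-2 - 4))*(-2)) = -3*(1 + ((1 + 1)*(-2 - 4))*(-2)) = -3*(1 + (2*(-6))*(-2)) = -3*(1 - 12*(-2)) = -3*(1 + 24) = -3*25 = -75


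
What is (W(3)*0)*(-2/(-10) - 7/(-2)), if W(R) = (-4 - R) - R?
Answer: 0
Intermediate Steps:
W(R) = -4 - 2*R
(W(3)*0)*(-2/(-10) - 7/(-2)) = ((-4 - 2*3)*0)*(-2/(-10) - 7/(-2)) = ((-4 - 6)*0)*(-2*(-1/10) - 7*(-1/2)) = (-10*0)*(1/5 + 7/2) = 0*(37/10) = 0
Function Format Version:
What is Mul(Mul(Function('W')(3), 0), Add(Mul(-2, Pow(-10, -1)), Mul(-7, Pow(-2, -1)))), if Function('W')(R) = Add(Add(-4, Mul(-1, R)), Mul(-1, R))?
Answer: 0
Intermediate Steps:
Function('W')(R) = Add(-4, Mul(-2, R))
Mul(Mul(Function('W')(3), 0), Add(Mul(-2, Pow(-10, -1)), Mul(-7, Pow(-2, -1)))) = Mul(Mul(Add(-4, Mul(-2, 3)), 0), Add(Mul(-2, Pow(-10, -1)), Mul(-7, Pow(-2, -1)))) = Mul(Mul(Add(-4, -6), 0), Add(Mul(-2, Rational(-1, 10)), Mul(-7, Rational(-1, 2)))) = Mul(Mul(-10, 0), Add(Rational(1, 5), Rational(7, 2))) = Mul(0, Rational(37, 10)) = 0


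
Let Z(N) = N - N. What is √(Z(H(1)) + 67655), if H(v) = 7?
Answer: √67655 ≈ 260.11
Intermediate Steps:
Z(N) = 0
√(Z(H(1)) + 67655) = √(0 + 67655) = √67655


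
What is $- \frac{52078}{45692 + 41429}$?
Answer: $- \frac{52078}{87121} \approx -0.59777$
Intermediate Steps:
$- \frac{52078}{45692 + 41429} = - \frac{52078}{87121}$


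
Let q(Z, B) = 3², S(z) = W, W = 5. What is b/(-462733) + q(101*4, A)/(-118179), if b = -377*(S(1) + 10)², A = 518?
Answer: 1113374342/6076147023 ≈ 0.18324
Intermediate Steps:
S(z) = 5
q(Z, B) = 9
b = -84825 (b = -377*(5 + 10)² = -377*15² = -377*225 = -84825)
b/(-462733) + q(101*4, A)/(-118179) = -84825/(-462733) + 9/(-118179) = -84825*(-1/462733) + 9*(-1/118179) = 84825/462733 - 1/13131 = 1113374342/6076147023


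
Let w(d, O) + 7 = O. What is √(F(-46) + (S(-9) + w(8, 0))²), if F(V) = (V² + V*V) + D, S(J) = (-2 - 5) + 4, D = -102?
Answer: 3*√470 ≈ 65.038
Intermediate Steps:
w(d, O) = -7 + O
S(J) = -3 (S(J) = -7 + 4 = -3)
F(V) = -102 + 2*V² (F(V) = (V² + V*V) - 102 = (V² + V²) - 102 = 2*V² - 102 = -102 + 2*V²)
√(F(-46) + (S(-9) + w(8, 0))²) = √((-102 + 2*(-46)²) + (-3 + (-7 + 0))²) = √((-102 + 2*2116) + (-3 - 7)²) = √((-102 + 4232) + (-10)²) = √(4130 + 100) = √4230 = 3*√470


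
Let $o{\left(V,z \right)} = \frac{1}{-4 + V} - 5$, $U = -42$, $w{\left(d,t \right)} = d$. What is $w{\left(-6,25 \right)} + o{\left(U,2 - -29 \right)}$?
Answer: $- \frac{507}{46} \approx -11.022$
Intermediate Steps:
$o{\left(V,z \right)} = -5 + \frac{1}{-4 + V}$ ($o{\left(V,z \right)} = \frac{1}{-4 + V} - 5 = -5 + \frac{1}{-4 + V}$)
$w{\left(-6,25 \right)} + o{\left(U,2 - -29 \right)} = -6 + \frac{21 - -210}{-4 - 42} = -6 + \frac{21 + 210}{-46} = -6 - \frac{231}{46} = - \frac{507}{46}$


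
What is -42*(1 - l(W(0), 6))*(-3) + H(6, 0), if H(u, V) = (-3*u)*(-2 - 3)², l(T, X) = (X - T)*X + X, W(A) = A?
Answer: -5616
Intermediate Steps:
l(T, X) = X + X*(X - T) (l(T, X) = X*(X - T) + X = X + X*(X - T))
H(u, V) = -75*u (H(u, V) = -3*u*(-5)² = -3*u*25 = -75*u)
-42*(1 - l(W(0), 6))*(-3) + H(6, 0) = -42*(1 - 6*(1 + 6 - 1*0))*(-3) - 75*6 = -42*(1 - 6*(1 + 6 + 0))*(-3) - 450 = -42*(1 - 6*7)*(-3) - 450 = -42*(1 - 1*42)*(-3) - 450 = -42*(1 - 42)*(-3) - 450 = -(-1722)*(-3) - 450 = -42*123 - 450 = -5166 - 450 = -5616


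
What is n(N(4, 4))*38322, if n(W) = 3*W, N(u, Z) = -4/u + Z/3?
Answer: 38322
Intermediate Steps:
N(u, Z) = -4/u + Z/3 (N(u, Z) = -4/u + Z*(⅓) = -4/u + Z/3)
n(N(4, 4))*38322 = (3*(-4/4 + (⅓)*4))*38322 = (3*(-4*¼ + 4/3))*38322 = (3*(-1 + 4/3))*38322 = (3*(⅓))*38322 = 1*38322 = 38322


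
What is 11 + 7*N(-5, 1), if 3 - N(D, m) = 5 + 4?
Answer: -31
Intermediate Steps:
N(D, m) = -6 (N(D, m) = 3 - (5 + 4) = 3 - 1*9 = 3 - 9 = -6)
11 + 7*N(-5, 1) = 11 + 7*(-6) = 11 - 42 = -31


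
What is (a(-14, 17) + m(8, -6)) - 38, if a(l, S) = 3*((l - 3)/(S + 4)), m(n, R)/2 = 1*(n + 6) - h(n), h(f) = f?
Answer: -199/7 ≈ -28.429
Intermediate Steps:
m(n, R) = 12 (m(n, R) = 2*(1*(n + 6) - n) = 2*(1*(6 + n) - n) = 2*((6 + n) - n) = 2*6 = 12)
a(l, S) = 3*(-3 + l)/(4 + S) (a(l, S) = 3*((-3 + l)/(4 + S)) = 3*(-3 + l)/(4 + S))
(a(-14, 17) + m(8, -6)) - 38 = (3*(-3 - 14)/(4 + 17) + 12) - 38 = (3*(-17)/21 + 12) - 38 = (3*(1/21)*(-17) + 12) - 38 = (-17/7 + 12) - 38 = 67/7 - 38 = -199/7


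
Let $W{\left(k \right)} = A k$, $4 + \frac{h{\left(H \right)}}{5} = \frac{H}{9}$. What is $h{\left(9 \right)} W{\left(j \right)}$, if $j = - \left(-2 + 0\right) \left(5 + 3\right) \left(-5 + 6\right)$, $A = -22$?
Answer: $5280$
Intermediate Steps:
$h{\left(H \right)} = -20 + \frac{5 H}{9}$ ($h{\left(H \right)} = -20 + 5 \frac{H}{9} = -20 + \frac{5 H}{9}$)
$j = 16$ ($j = - \left(-2\right) 8 \cdot 1 = - \left(-2\right) 8 = \left(-1\right) \left(-16\right) = 16$)
$W{\left(k \right)} = - 22 k$
$h{\left(9 \right)} W{\left(j \right)} = \left(-20 + \frac{5}{9} \cdot 9\right) \left(\left(-22\right) 16\right) = \left(-20 + 5\right) \left(-352\right) = \left(-15\right) \left(-352\right) = 5280$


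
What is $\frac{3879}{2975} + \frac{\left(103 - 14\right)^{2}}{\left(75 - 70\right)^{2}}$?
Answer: $\frac{946478}{2975} \approx 318.14$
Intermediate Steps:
$\frac{3879}{2975} + \frac{\left(103 - 14\right)^{2}}{\left(75 - 70\right)^{2}} = 3879 \cdot \frac{1}{2975} + \frac{89^{2}}{5^{2}} = \frac{3879}{2975} + \frac{7921}{25} = \frac{946478}{2975}$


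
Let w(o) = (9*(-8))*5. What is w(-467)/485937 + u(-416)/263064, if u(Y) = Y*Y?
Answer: 1166661256/1775451819 ≈ 0.65711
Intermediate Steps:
u(Y) = Y²
w(o) = -360 (w(o) = -72*5 = -360)
w(-467)/485937 + u(-416)/263064 = -360/485937 + (-416)²/263064 = -360*1/485937 + 173056*(1/263064) = -40/53993 + 21632/32883 = 1166661256/1775451819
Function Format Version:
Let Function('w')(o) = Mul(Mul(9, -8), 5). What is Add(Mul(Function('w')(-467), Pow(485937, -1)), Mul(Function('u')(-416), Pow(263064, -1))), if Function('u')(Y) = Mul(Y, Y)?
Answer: Rational(1166661256, 1775451819) ≈ 0.65711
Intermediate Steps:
Function('u')(Y) = Pow(Y, 2)
Function('w')(o) = -360 (Function('w')(o) = Mul(-72, 5) = -360)
Add(Mul(Function('w')(-467), Pow(485937, -1)), Mul(Function('u')(-416), Pow(263064, -1))) = Add(Mul(-360, Pow(485937, -1)), Mul(Pow(-416, 2), Pow(263064, -1))) = Add(Mul(-360, Rational(1, 485937)), Mul(173056, Rational(1, 263064))) = Add(Rational(-40, 53993), Rational(21632, 32883)) = Rational(1166661256, 1775451819)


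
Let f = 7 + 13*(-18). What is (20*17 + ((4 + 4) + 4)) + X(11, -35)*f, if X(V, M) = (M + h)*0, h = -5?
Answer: 352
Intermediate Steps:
X(V, M) = 0 (X(V, M) = (M - 5)*0 = (-5 + M)*0 = 0)
f = -227 (f = 7 - 234 = -227)
(20*17 + ((4 + 4) + 4)) + X(11, -35)*f = (20*17 + ((4 + 4) + 4)) + 0*(-227) = (340 + (8 + 4)) + 0 = (340 + 12) + 0 = 352 + 0 = 352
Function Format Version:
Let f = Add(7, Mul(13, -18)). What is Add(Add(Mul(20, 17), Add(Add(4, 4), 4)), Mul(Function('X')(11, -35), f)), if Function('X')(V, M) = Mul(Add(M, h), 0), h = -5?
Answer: 352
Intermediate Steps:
Function('X')(V, M) = 0 (Function('X')(V, M) = Mul(Add(M, -5), 0) = Mul(Add(-5, M), 0) = 0)
f = -227 (f = Add(7, -234) = -227)
Add(Add(Mul(20, 17), Add(Add(4, 4), 4)), Mul(Function('X')(11, -35), f)) = Add(Add(Mul(20, 17), Add(Add(4, 4), 4)), Mul(0, -227)) = Add(Add(340, Add(8, 4)), 0) = Add(Add(340, 12), 0) = Add(352, 0) = 352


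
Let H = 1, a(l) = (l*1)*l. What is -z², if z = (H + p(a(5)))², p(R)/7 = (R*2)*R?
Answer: -5864496553160001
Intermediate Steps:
a(l) = l² (a(l) = l*l = l²)
p(R) = 14*R² (p(R) = 7*((R*2)*R) = 7*((2*R)*R) = 7*(2*R²) = 14*R²)
z = 76580001 (z = (1 + 14*(5²)²)² = (1 + 14*25²)² = (1 + 14*625)² = (1 + 8750)² = 8751² = 76580001)
-z² = -1*76580001² = -1*5864496553160001 = -5864496553160001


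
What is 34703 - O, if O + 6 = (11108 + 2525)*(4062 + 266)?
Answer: -58968915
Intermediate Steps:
O = 59003618 (O = -6 + (11108 + 2525)*(4062 + 266) = -6 + 13633*4328 = -6 + 59003624 = 59003618)
34703 - O = 34703 - 1*59003618 = 34703 - 59003618 = -58968915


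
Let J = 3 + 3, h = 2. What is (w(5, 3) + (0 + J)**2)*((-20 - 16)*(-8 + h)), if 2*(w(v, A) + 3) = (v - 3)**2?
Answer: 7560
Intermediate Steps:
J = 6
w(v, A) = -3 + (-3 + v)**2/2 (w(v, A) = -3 + (v - 3)**2/2 = -3 + (-3 + v)**2/2)
(w(5, 3) + (0 + J)**2)*((-20 - 16)*(-8 + h)) = ((-3 + (-3 + 5)**2/2) + (0 + 6)**2)*((-20 - 16)*(-8 + 2)) = ((-3 + (1/2)*2**2) + 6**2)*(-36*(-6)) = ((-3 + (1/2)*4) + 36)*216 = ((-3 + 2) + 36)*216 = (-1 + 36)*216 = 35*216 = 7560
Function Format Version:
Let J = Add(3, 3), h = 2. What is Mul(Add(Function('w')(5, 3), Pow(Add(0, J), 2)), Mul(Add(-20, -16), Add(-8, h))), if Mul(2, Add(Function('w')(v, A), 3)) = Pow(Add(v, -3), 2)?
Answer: 7560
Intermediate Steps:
J = 6
Function('w')(v, A) = Add(-3, Mul(Rational(1, 2), Pow(Add(-3, v), 2))) (Function('w')(v, A) = Add(-3, Mul(Rational(1, 2), Pow(Add(v, -3), 2))) = Add(-3, Mul(Rational(1, 2), Pow(Add(-3, v), 2))))
Mul(Add(Function('w')(5, 3), Pow(Add(0, J), 2)), Mul(Add(-20, -16), Add(-8, h))) = Mul(Add(Add(-3, Mul(Rational(1, 2), Pow(Add(-3, 5), 2))), Pow(Add(0, 6), 2)), Mul(Add(-20, -16), Add(-8, 2))) = Mul(Add(Add(-3, Mul(Rational(1, 2), Pow(2, 2))), Pow(6, 2)), Mul(-36, -6)) = Mul(Add(Add(-3, Mul(Rational(1, 2), 4)), 36), 216) = Mul(Add(Add(-3, 2), 36), 216) = Mul(Add(-1, 36), 216) = Mul(35, 216) = 7560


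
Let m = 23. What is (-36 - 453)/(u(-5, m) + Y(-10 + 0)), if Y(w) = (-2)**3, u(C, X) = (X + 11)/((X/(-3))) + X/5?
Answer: 56235/901 ≈ 62.414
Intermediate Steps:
u(C, X) = X/5 - 3*(11 + X)/X (u(C, X) = (11 + X)/((X*(-1/3))) + X*(1/5) = (11 + X)/((-X/3)) + X/5 = (11 + X)*(-3/X) + X/5 = -3*(11 + X)/X + X/5 = X/5 - 3*(11 + X)/X)
Y(w) = -8
(-36 - 453)/(u(-5, m) + Y(-10 + 0)) = (-36 - 453)/((-3 - 33/23 + (1/5)*23) - 8) = -489/((-3 - 33*1/23 + 23/5) - 8) = -489/((-3 - 33/23 + 23/5) - 8) = -489/(19/115 - 8) = -489/(-901/115) = -489*(-115/901) = 56235/901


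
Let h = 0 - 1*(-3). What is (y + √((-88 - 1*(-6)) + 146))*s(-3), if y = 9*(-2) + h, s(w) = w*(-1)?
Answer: -21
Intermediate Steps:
h = 3 (h = 0 + 3 = 3)
s(w) = -w
y = -15 (y = 9*(-2) + 3 = -18 + 3 = -15)
(y + √((-88 - 1*(-6)) + 146))*s(-3) = (-15 + √((-88 - 1*(-6)) + 146))*(-1*(-3)) = (-15 + √((-88 + 6) + 146))*3 = (-15 + √(-82 + 146))*3 = (-15 + √64)*3 = (-15 + 8)*3 = -7*3 = -21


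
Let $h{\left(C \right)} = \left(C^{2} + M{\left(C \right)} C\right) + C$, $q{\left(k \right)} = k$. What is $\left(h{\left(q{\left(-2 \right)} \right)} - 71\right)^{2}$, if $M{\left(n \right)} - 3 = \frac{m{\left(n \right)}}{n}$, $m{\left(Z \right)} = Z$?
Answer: $5929$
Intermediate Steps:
$M{\left(n \right)} = 4$ ($M{\left(n \right)} = 3 + \frac{n}{n} = 3 + 1 = 4$)
$h{\left(C \right)} = C^{2} + 5 C$ ($h{\left(C \right)} = \left(C^{2} + 4 C\right) + C = C^{2} + 5 C$)
$\left(h{\left(q{\left(-2 \right)} \right)} - 71\right)^{2} = \left(- 2 \left(5 - 2\right) - 71\right)^{2} = \left(\left(-2\right) 3 - 71\right)^{2} = \left(-6 - 71\right)^{2} = \left(-77\right)^{2} = 5929$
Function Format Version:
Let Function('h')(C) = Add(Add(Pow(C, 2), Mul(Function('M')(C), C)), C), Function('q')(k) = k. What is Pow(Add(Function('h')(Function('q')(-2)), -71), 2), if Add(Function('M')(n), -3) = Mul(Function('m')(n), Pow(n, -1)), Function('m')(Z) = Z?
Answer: 5929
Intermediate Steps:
Function('M')(n) = 4 (Function('M')(n) = Add(3, Mul(n, Pow(n, -1))) = Add(3, 1) = 4)
Function('h')(C) = Add(Pow(C, 2), Mul(5, C)) (Function('h')(C) = Add(Add(Pow(C, 2), Mul(4, C)), C) = Add(Pow(C, 2), Mul(5, C)))
Pow(Add(Function('h')(Function('q')(-2)), -71), 2) = Pow(Add(Mul(-2, Add(5, -2)), -71), 2) = Pow(Add(Mul(-2, 3), -71), 2) = Pow(Add(-6, -71), 2) = Pow(-77, 2) = 5929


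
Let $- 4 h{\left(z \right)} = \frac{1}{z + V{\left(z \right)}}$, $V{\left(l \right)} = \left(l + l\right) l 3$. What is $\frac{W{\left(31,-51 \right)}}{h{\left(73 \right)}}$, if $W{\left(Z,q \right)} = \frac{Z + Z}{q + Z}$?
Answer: $\frac{1986914}{5} \approx 3.9738 \cdot 10^{5}$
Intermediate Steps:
$W{\left(Z,q \right)} = \frac{2 Z}{Z + q}$
$V{\left(l \right)} = 6 l^{2}$ ($V{\left(l \right)} = 2 l 3 l = 6 l^{2}$)
$h{\left(z \right)} = - \frac{1}{4 \left(z + 6 z^{2}\right)}$
$\frac{W{\left(31,-51 \right)}}{h{\left(73 \right)}} = \frac{2 \cdot 31 \frac{1}{31 - 51}}{\left(- \frac{1}{4}\right) \frac{1}{73} \frac{1}{1 + 6 \cdot 73}} = \frac{2 \cdot 31 \frac{1}{-20}}{\left(- \frac{1}{4}\right) \frac{1}{73} \frac{1}{1 + 438}} = \frac{2 \cdot 31 \left(- \frac{1}{20}\right)}{\left(- \frac{1}{4}\right) \frac{1}{73} \cdot \frac{1}{439}} = - \frac{31}{10 \left(\left(- \frac{1}{4}\right) \frac{1}{73} \cdot \frac{1}{439}\right)} = - \frac{31}{10 \left(- \frac{1}{128188}\right)} = \left(- \frac{31}{10}\right) \left(-128188\right) = \frac{1986914}{5}$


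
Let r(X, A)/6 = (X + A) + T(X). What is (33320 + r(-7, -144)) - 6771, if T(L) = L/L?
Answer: 25649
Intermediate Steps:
T(L) = 1
r(X, A) = 6 + 6*A + 6*X (r(X, A) = 6*((X + A) + 1) = 6*((A + X) + 1) = 6*(1 + A + X) = 6 + 6*A + 6*X)
(33320 + r(-7, -144)) - 6771 = (33320 + (6 + 6*(-144) + 6*(-7))) - 6771 = (33320 + (6 - 864 - 42)) - 6771 = (33320 - 900) - 6771 = 32420 - 6771 = 25649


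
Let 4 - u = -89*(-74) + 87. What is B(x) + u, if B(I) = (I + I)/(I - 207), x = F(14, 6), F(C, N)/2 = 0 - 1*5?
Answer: -1447153/217 ≈ -6668.9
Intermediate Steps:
F(C, N) = -10 (F(C, N) = 2*(0 - 1*5) = 2*(0 - 5) = 2*(-5) = -10)
x = -10
B(I) = 2*I/(-207 + I) (B(I) = (2*I)/(-207 + I) = 2*I/(-207 + I))
u = -6669 (u = 4 - (-89*(-74) + 87) = 4 - (6586 + 87) = 4 - 1*6673 = 4 - 6673 = -6669)
B(x) + u = 2*(-10)/(-207 - 10) - 6669 = 2*(-10)/(-217) - 6669 = 2*(-10)*(-1/217) - 6669 = 20/217 - 6669 = -1447153/217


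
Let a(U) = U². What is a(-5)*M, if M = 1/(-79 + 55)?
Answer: -25/24 ≈ -1.0417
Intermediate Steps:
M = -1/24 (M = 1/(-24) = -1/24 ≈ -0.041667)
a(-5)*M = (-5)²*(-1/24) = 25*(-1/24) = -25/24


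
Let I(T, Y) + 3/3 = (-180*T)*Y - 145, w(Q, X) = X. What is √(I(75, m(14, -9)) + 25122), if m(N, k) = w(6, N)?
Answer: 2*I*√41006 ≈ 405.0*I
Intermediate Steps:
m(N, k) = N
I(T, Y) = -146 - 180*T*Y (I(T, Y) = -1 + ((-180*T)*Y - 145) = -1 + (-180*T*Y - 145) = -1 + (-145 - 180*T*Y) = -146 - 180*T*Y)
√(I(75, m(14, -9)) + 25122) = √((-146 - 180*75*14) + 25122) = √((-146 - 189000) + 25122) = √(-189146 + 25122) = √(-164024) = 2*I*√41006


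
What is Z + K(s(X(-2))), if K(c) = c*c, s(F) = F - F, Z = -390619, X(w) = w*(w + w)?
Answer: -390619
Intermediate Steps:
X(w) = 2*w**2 (X(w) = w*(2*w) = 2*w**2)
s(F) = 0
K(c) = c**2
Z + K(s(X(-2))) = -390619 + 0**2 = -390619 + 0 = -390619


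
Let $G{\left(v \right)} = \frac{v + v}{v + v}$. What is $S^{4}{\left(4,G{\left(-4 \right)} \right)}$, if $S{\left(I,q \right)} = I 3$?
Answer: $20736$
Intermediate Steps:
$G{\left(v \right)} = 1$ ($G{\left(v \right)} = \frac{2 v}{2 v} = 2 v \frac{1}{2 v} = 1$)
$S{\left(I,q \right)} = 3 I$
$S^{4}{\left(4,G{\left(-4 \right)} \right)} = \left(3 \cdot 4\right)^{4} = 12^{4} = 20736$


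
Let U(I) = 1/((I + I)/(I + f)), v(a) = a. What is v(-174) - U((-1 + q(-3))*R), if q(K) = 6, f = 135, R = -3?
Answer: -170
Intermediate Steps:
U(I) = (135 + I)/(2*I) (U(I) = 1/((I + I)/(I + 135)) = 1/((2*I)/(135 + I)) = 1/(2*I/(135 + I)) = (135 + I)/(2*I))
v(-174) - U((-1 + q(-3))*R) = -174 - (135 + (-1 + 6)*(-3))/(2*((-1 + 6)*(-3))) = -174 - (135 + 5*(-3))/(2*(5*(-3))) = -174 - (135 - 15)/(2*(-15)) = -174 - (-1)*120/(2*15) = -174 - 1*(-4) = -174 + 4 = -170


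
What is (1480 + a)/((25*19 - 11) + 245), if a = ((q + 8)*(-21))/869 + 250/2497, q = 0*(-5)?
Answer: 291930854/139859467 ≈ 2.0873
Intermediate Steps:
q = 0
a = -18386/197263 (a = ((0 + 8)*(-21))/869 + 250/2497 = (8*(-21))*(1/869) + 250*(1/2497) = -168*1/869 + 250/2497 = -168/869 + 250/2497 = -18386/197263 ≈ -0.093205)
(1480 + a)/((25*19 - 11) + 245) = (1480 - 18386/197263)/((25*19 - 11) + 245) = 291930854/(197263*((475 - 11) + 245)) = 291930854/(197263*(464 + 245)) = (291930854/197263)/709 = (291930854/197263)*(1/709) = 291930854/139859467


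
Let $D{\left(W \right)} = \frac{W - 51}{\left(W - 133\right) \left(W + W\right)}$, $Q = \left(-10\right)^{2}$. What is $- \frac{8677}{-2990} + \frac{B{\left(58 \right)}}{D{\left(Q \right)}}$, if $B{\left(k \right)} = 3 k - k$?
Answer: $- \frac{2288718827}{146510} \approx -15622.0$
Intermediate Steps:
$B{\left(k \right)} = 2 k$
$Q = 100$
$D{\left(W \right)} = \frac{-51 + W}{2 W \left(-133 + W\right)}$ ($D{\left(W \right)} = \frac{-51 + W}{\left(-133 + W\right) 2 W} = \frac{-51 + W}{2 W \left(-133 + W\right)}$)
$- \frac{8677}{-2990} + \frac{B{\left(58 \right)}}{D{\left(Q \right)}} = - \frac{8677}{-2990} + \frac{2 \cdot 58}{\frac{1}{2} \cdot \frac{1}{100} \frac{1}{-133 + 100} \left(-51 + 100\right)} = \left(-8677\right) \left(- \frac{1}{2990}\right) + \frac{116}{\frac{1}{2} \cdot \frac{1}{100} \frac{1}{-33} \cdot 49} = \frac{8677}{2990} + \frac{116}{\frac{1}{2} \cdot \frac{1}{100} \left(- \frac{1}{33}\right) 49} = \frac{8677}{2990} + \frac{116}{- \frac{49}{6600}} = \frac{8677}{2990} + 116 \left(- \frac{6600}{49}\right) = \frac{8677}{2990} - \frac{765600}{49} = - \frac{2288718827}{146510}$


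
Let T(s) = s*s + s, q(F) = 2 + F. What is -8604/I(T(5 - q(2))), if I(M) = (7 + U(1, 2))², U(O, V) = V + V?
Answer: -8604/121 ≈ -71.107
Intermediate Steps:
U(O, V) = 2*V
T(s) = s + s² (T(s) = s² + s = s + s²)
I(M) = 121 (I(M) = (7 + 2*2)² = (7 + 4)² = 11² = 121)
-8604/I(T(5 - q(2))) = -8604/121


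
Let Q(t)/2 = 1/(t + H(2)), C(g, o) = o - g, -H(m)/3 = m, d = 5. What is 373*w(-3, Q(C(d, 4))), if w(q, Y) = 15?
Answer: 5595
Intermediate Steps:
H(m) = -3*m
Q(t) = 2/(-6 + t) (Q(t) = 2/(t - 3*2) = 2/(t - 6) = 2/(-6 + t))
373*w(-3, Q(C(d, 4))) = 373*15 = 5595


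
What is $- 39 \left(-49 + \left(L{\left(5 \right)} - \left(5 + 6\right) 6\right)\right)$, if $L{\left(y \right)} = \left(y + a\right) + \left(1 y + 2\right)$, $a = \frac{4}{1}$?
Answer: $3861$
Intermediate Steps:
$a = 4$ ($a = 4 \cdot 1 = 4$)
$L{\left(y \right)} = 6 + 2 y$ ($L{\left(y \right)} = \left(y + 4\right) + \left(1 y + 2\right) = \left(4 + y\right) + \left(y + 2\right) = \left(4 + y\right) + \left(2 + y\right) = 6 + 2 y$)
$- 39 \left(-49 + \left(L{\left(5 \right)} - \left(5 + 6\right) 6\right)\right) = - 39 \left(-49 + \left(\left(6 + 2 \cdot 5\right) - \left(5 + 6\right) 6\right)\right) = - 39 \left(-49 + \left(\left(6 + 10\right) - 11 \cdot 6\right)\right) = - 39 \left(-49 + \left(16 - 66\right)\right) = - 39 \left(-49 - 50\right) = \left(-39\right) \left(-99\right) = 3861$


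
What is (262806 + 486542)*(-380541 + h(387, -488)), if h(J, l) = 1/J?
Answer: -110356004873368/387 ≈ -2.8516e+11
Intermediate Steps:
(262806 + 486542)*(-380541 + h(387, -488)) = (262806 + 486542)*(-380541 + 1/387) = 749348*(-380541 + 1/387) = 749348*(-147269366/387) = -110356004873368/387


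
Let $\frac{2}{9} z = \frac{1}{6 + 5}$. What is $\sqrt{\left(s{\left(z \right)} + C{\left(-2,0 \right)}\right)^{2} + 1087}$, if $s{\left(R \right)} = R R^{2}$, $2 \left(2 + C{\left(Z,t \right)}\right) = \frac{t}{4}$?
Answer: $\frac{\sqrt{123666957137}}{10648} \approx 33.026$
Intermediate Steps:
$C{\left(Z,t \right)} = -2 + \frac{t}{8}$ ($C{\left(Z,t \right)} = -2 + \frac{t \frac{1}{4}}{2} = -2 + \frac{\frac{1}{4} t}{2} = -2 + \frac{t}{8}$)
$z = \frac{9}{22}$ ($z = \frac{9}{2 \left(6 + 5\right)} = \frac{9}{2 \cdot 11} = \frac{9}{2} \cdot \frac{1}{11} = \frac{9}{22} \approx 0.40909$)
$s{\left(R \right)} = R^{3}$
$\sqrt{\left(s{\left(z \right)} + C{\left(-2,0 \right)}\right)^{2} + 1087} = \sqrt{\left(\left(\frac{9}{22}\right)^{3} + \left(-2 + \frac{1}{8} \cdot 0\right)\right)^{2} + 1087} = \sqrt{\left(\frac{729}{10648} + \left(-2 + 0\right)\right)^{2} + 1087} = \sqrt{\left(\frac{729}{10648} - 2\right)^{2} + 1087} = \sqrt{\left(- \frac{20567}{10648}\right)^{2} + 1087} = \sqrt{\frac{423001489}{113379904} + 1087} = \sqrt{\frac{123666957137}{113379904}} = \frac{\sqrt{123666957137}}{10648}$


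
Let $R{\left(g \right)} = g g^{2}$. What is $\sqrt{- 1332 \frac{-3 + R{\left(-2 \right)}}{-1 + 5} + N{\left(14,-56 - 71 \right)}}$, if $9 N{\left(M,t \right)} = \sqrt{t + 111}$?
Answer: $\frac{\sqrt{32967 + 4 i}}{3} \approx 60.523 + 0.0036717 i$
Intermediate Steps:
$R{\left(g \right)} = g^{3}$
$N{\left(M,t \right)} = \frac{\sqrt{111 + t}}{9}$ ($N{\left(M,t \right)} = \frac{\sqrt{t + 111}}{9} = \frac{\sqrt{111 + t}}{9}$)
$\sqrt{- 1332 \frac{-3 + R{\left(-2 \right)}}{-1 + 5} + N{\left(14,-56 - 71 \right)}} = \sqrt{- 1332 \frac{-3 + \left(-2\right)^{3}}{-1 + 5} + \frac{\sqrt{111 - 127}}{9}} = \sqrt{- 1332 \frac{-3 - 8}{4} + \frac{\sqrt{111 - 127}}{9}} = \sqrt{- 1332 \left(\left(-11\right) \frac{1}{4}\right) + \frac{\sqrt{-16}}{9}} = \sqrt{\left(-1332\right) \left(- \frac{11}{4}\right) + \frac{4 i}{9}} = \sqrt{3663 + \frac{4 i}{9}}$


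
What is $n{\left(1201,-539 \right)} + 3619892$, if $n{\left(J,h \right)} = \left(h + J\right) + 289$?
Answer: $3620843$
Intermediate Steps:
$n{\left(J,h \right)} = 289 + J + h$ ($n{\left(J,h \right)} = \left(J + h\right) + 289 = 289 + J + h$)
$n{\left(1201,-539 \right)} + 3619892 = \left(289 + 1201 - 539\right) + 3619892 = 951 + 3619892 = 3620843$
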